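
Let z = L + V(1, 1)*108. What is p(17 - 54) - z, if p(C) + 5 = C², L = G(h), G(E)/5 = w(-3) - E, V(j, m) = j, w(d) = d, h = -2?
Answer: 1261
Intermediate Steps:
G(E) = -15 - 5*E (G(E) = 5*(-3 - E) = -15 - 5*E)
L = -5 (L = -15 - 5*(-2) = -15 + 10 = -5)
z = 103 (z = -5 + 1*108 = -5 + 108 = 103)
p(C) = -5 + C²
p(17 - 54) - z = (-5 + (17 - 54)²) - 1*103 = (-5 + (-37)²) - 103 = (-5 + 1369) - 103 = 1364 - 103 = 1261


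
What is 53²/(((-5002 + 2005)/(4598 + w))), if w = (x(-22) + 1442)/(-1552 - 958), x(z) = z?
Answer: -29202364/6777 ≈ -4309.0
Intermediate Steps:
w = -142/251 (w = (-22 + 1442)/(-1552 - 958) = 1420/(-2510) = 1420*(-1/2510) = -142/251 ≈ -0.56574)
53²/(((-5002 + 2005)/(4598 + w))) = 53²/(((-5002 + 2005)/(4598 - 142/251))) = 2809/((-2997/1153956/251)) = 2809/((-2997*251/1153956)) = 2809/(-6777/10396) = 2809*(-10396/6777) = -29202364/6777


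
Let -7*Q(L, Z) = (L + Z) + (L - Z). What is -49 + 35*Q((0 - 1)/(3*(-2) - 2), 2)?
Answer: -201/4 ≈ -50.250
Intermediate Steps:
Q(L, Z) = -2*L/7 (Q(L, Z) = -((L + Z) + (L - Z))/7 = -2*L/7)
-49 + 35*Q((0 - 1)/(3*(-2) - 2), 2) = -49 + 35*(-2*(0 - 1)/(7*(3*(-2) - 2))) = -49 + 35*(-(-2)/(7*(-6 - 2))) = -49 + 35*(-(-2)/(7*(-8))) = -49 + 35*(-(-2)*(-1)/(7*8)) = -49 + 35*(-2/7*⅛) = -49 + 35*(-1/28) = -49 - 5/4 = -201/4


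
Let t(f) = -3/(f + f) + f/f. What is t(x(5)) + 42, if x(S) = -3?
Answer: 87/2 ≈ 43.500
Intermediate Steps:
t(f) = 1 - 3/(2*f) (t(f) = -3*1/(2*f) + 1 = -3/(2*f) + 1 = 1 - 3/(2*f))
t(x(5)) + 42 = (-3/2 - 3)/(-3) + 42 = -⅓*(-9/2) + 42 = 3/2 + 42 = 87/2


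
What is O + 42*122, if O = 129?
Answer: 5253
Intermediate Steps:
O + 42*122 = 129 + 42*122 = 129 + 5124 = 5253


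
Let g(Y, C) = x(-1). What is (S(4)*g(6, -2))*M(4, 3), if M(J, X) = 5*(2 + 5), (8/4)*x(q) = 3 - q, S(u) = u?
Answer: 280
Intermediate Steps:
x(q) = 3/2 - q/2 (x(q) = (3 - q)/2 = 3/2 - q/2)
g(Y, C) = 2 (g(Y, C) = 3/2 - ½*(-1) = 3/2 + ½ = 2)
M(J, X) = 35 (M(J, X) = 5*7 = 35)
(S(4)*g(6, -2))*M(4, 3) = (4*2)*35 = 8*35 = 280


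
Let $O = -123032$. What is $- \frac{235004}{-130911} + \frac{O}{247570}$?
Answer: $\frac{1912440824}{1473165285} \approx 1.2982$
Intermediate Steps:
$- \frac{235004}{-130911} + \frac{O}{247570} = - \frac{235004}{-130911} - \frac{123032}{247570} = \left(-235004\right) \left(- \frac{1}{130911}\right) - \frac{61516}{123785} = \frac{21364}{11901} - \frac{61516}{123785} = \frac{1912440824}{1473165285}$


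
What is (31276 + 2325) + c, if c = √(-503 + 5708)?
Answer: 33601 + √5205 ≈ 33673.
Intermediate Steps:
c = √5205 ≈ 72.146
(31276 + 2325) + c = (31276 + 2325) + √5205 = 33601 + √5205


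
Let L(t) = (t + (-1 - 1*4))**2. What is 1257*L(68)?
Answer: 4989033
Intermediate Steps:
L(t) = (-5 + t)**2 (L(t) = (t + (-1 - 4))**2 = (t - 5)**2 = (-5 + t)**2)
1257*L(68) = 1257*(-5 + 68)**2 = 1257*63**2 = 1257*3969 = 4989033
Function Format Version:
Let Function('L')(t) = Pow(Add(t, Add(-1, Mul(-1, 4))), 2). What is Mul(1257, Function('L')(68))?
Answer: 4989033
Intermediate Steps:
Function('L')(t) = Pow(Add(-5, t), 2) (Function('L')(t) = Pow(Add(t, Add(-1, -4)), 2) = Pow(Add(t, -5), 2) = Pow(Add(-5, t), 2))
Mul(1257, Function('L')(68)) = Mul(1257, Pow(Add(-5, 68), 2)) = Mul(1257, Pow(63, 2)) = Mul(1257, 3969) = 4989033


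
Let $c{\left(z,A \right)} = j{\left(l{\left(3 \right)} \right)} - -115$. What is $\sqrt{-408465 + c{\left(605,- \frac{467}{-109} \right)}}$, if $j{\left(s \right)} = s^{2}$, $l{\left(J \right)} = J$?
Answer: $i \sqrt{408341} \approx 639.02 i$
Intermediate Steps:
$c{\left(z,A \right)} = 124$ ($c{\left(z,A \right)} = 3^{2} - -115 = 9 + 115 = 124$)
$\sqrt{-408465 + c{\left(605,- \frac{467}{-109} \right)}} = \sqrt{-408465 + 124} = \sqrt{-408341} = i \sqrt{408341}$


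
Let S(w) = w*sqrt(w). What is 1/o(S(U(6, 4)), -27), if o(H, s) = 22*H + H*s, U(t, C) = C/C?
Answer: -1/5 ≈ -0.20000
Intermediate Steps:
U(t, C) = 1
S(w) = w**(3/2)
1/o(S(U(6, 4)), -27) = 1/(1**(3/2)*(22 - 27)) = 1/(1*(-5)) = 1/(-5) = -1/5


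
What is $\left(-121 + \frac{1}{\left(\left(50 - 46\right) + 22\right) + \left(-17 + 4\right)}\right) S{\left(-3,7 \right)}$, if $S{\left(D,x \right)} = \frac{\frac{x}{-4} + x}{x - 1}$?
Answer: $- \frac{2751}{26} \approx -105.81$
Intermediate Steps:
$S{\left(D,x \right)} = \frac{3 x}{4 \left(-1 + x\right)}$ ($S{\left(D,x \right)} = \frac{x \left(- \frac{1}{4}\right) + x}{-1 + x} = \frac{- \frac{x}{4} + x}{-1 + x} = \frac{\frac{3}{4} x}{-1 + x} = \frac{3 x}{4 \left(-1 + x\right)}$)
$\left(-121 + \frac{1}{\left(\left(50 - 46\right) + 22\right) + \left(-17 + 4\right)}\right) S{\left(-3,7 \right)} = \left(-121 + \frac{1}{\left(\left(50 - 46\right) + 22\right) + \left(-17 + 4\right)}\right) \frac{3}{4} \cdot 7 \frac{1}{-1 + 7} = \left(-121 + \frac{1}{\left(4 + 22\right) - 13}\right) \frac{3}{4} \cdot 7 \cdot \frac{1}{6} = \left(-121 + \frac{1}{26 - 13}\right) \frac{3}{4} \cdot 7 \cdot \frac{1}{6} = \left(-121 + \frac{1}{13}\right) \frac{7}{8} = \left(- \frac{1572}{13}\right) \frac{7}{8} = - \frac{2751}{26}$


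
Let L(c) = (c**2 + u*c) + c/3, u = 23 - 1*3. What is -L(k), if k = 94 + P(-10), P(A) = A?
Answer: -8764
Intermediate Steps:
k = 84 (k = 94 - 10 = 84)
u = 20 (u = 23 - 3 = 20)
L(c) = c**2 + 61*c/3 (L(c) = (c**2 + 20*c) + c/3 = c**2 + 61*c/3)
-L(k) = -84*(61 + 3*84)/3 = -84*(61 + 252)/3 = -84*313/3 = -1*8764 = -8764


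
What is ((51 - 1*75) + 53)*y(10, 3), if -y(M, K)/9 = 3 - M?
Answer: 1827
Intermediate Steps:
y(M, K) = -27 + 9*M (y(M, K) = -9*(3 - M) = -27 + 9*M)
((51 - 1*75) + 53)*y(10, 3) = ((51 - 1*75) + 53)*(-27 + 9*10) = ((51 - 75) + 53)*(-27 + 90) = (-24 + 53)*63 = 29*63 = 1827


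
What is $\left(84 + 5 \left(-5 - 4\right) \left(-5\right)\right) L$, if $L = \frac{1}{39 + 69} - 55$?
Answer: $- \frac{611717}{36} \approx -16992.0$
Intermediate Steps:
$L = - \frac{5939}{108}$ ($L = \frac{1}{108} - 55 = - \frac{5939}{108} \approx -54.991$)
$\left(84 + 5 \left(-5 - 4\right) \left(-5\right)\right) L = \left(84 + 5 \left(-5 - 4\right) \left(-5\right)\right) \left(- \frac{5939}{108}\right) = \left(84 + 5 \left(-9\right) \left(-5\right)\right) \left(- \frac{5939}{108}\right) = \left(84 - -225\right) \left(- \frac{5939}{108}\right) = \left(84 + 225\right) \left(- \frac{5939}{108}\right) = 309 \left(- \frac{5939}{108}\right) = - \frac{611717}{36}$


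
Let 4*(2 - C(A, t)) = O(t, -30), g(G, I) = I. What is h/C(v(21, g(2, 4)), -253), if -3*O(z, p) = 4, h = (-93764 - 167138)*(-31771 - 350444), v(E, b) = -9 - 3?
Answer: 299161973790/7 ≈ 4.2737e+10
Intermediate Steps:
v(E, b) = -12
h = 99720657930 (h = -260902*(-382215) = 99720657930)
O(z, p) = -4/3 (O(z, p) = -⅓*4 = -4/3)
C(A, t) = 7/3 (C(A, t) = 2 - ¼*(-4/3) = 2 + ⅓ = 7/3)
h/C(v(21, g(2, 4)), -253) = 99720657930/(7/3) = 99720657930*(3/7) = 299161973790/7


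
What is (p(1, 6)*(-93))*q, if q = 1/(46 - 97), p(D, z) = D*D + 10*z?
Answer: 1891/17 ≈ 111.24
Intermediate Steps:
p(D, z) = D² + 10*z
q = -1/51 (q = 1/(-51) = -1/51 ≈ -0.019608)
(p(1, 6)*(-93))*q = ((1² + 10*6)*(-93))*(-1/51) = ((1 + 60)*(-93))*(-1/51) = (61*(-93))*(-1/51) = -5673*(-1/51) = 1891/17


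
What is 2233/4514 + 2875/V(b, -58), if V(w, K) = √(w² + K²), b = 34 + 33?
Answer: 2233/4514 + 2875*√7853/7853 ≈ 32.938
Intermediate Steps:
b = 67
V(w, K) = √(K² + w²)
2233/4514 + 2875/V(b, -58) = 2233/4514 + 2875/(√((-58)² + 67²)) = 2233*(1/4514) + 2875/(√(3364 + 4489)) = 2233/4514 + 2875/(√7853) = 2233/4514 + 2875*(√7853/7853) = 2233/4514 + 2875*√7853/7853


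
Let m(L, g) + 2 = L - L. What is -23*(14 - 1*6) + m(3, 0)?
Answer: -186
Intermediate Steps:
m(L, g) = -2 (m(L, g) = -2 + (L - L) = -2 + 0 = -2)
-23*(14 - 1*6) + m(3, 0) = -23*(14 - 1*6) - 2 = -23*(14 - 6) - 2 = -23*8 - 2 = -184 - 2 = -186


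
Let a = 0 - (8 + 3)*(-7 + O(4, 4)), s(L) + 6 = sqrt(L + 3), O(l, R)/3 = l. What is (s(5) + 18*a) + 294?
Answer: -702 + 2*sqrt(2) ≈ -699.17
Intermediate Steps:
O(l, R) = 3*l
s(L) = -6 + sqrt(3 + L) (s(L) = -6 + sqrt(L + 3) = -6 + sqrt(3 + L))
a = -55 (a = 0 - (8 + 3)*(-7 + 3*4) = 0 - 11*(-7 + 12) = 0 - 11*5 = 0 - 1*55 = 0 - 55 = -55)
(s(5) + 18*a) + 294 = ((-6 + sqrt(3 + 5)) + 18*(-55)) + 294 = ((-6 + sqrt(8)) - 990) + 294 = ((-6 + 2*sqrt(2)) - 990) + 294 = (-996 + 2*sqrt(2)) + 294 = -702 + 2*sqrt(2)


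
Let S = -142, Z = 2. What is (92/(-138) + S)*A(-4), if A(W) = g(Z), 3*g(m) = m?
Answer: -856/9 ≈ -95.111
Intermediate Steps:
g(m) = m/3
A(W) = 2/3 (A(W) = (1/3)*2 = 2/3)
(92/(-138) + S)*A(-4) = (92/(-138) - 142)*(2/3) = (92*(-1/138) - 142)*(2/3) = (-2/3 - 142)*(2/3) = -428/3*2/3 = -856/9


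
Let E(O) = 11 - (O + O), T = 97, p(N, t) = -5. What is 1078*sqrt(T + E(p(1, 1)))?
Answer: 1078*sqrt(118) ≈ 11710.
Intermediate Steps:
E(O) = 11 - 2*O
1078*sqrt(T + E(p(1, 1))) = 1078*sqrt(97 + (11 - 2*(-5))) = 1078*sqrt(97 + (11 + 10)) = 1078*sqrt(97 + 21) = 1078*sqrt(118)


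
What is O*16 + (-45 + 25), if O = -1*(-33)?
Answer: 508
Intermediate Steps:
O = 33
O*16 + (-45 + 25) = 33*16 + (-45 + 25) = 528 - 20 = 508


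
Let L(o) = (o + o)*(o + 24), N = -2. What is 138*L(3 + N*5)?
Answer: -32844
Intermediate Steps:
L(o) = 2*o*(24 + o) (L(o) = (2*o)*(24 + o) = 2*o*(24 + o))
138*L(3 + N*5) = 138*(2*(3 - 2*5)*(24 + (3 - 2*5))) = 138*(2*(3 - 10)*(24 + (3 - 10))) = 138*(2*(-7)*(24 - 7)) = 138*(2*(-7)*17) = 138*(-238) = -32844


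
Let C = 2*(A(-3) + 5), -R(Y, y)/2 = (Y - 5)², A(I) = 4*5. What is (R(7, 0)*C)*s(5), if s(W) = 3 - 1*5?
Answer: 800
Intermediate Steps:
A(I) = 20
R(Y, y) = -2*(-5 + Y)² (R(Y, y) = -2*(Y - 5)² = -2*(-5 + Y)²)
C = 50 (C = 2*(20 + 5) = 2*25 = 50)
s(W) = -2 (s(W) = 3 - 5 = -2)
(R(7, 0)*C)*s(5) = (-2*(-5 + 7)²*50)*(-2) = (-2*2²*50)*(-2) = (-2*4*50)*(-2) = -8*50*(-2) = -400*(-2) = 800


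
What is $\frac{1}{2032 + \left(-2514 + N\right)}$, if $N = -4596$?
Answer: $- \frac{1}{5078} \approx -0.00019693$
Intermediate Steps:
$\frac{1}{2032 + \left(-2514 + N\right)} = \frac{1}{2032 - 7110} = \frac{1}{-5078} = - \frac{1}{5078}$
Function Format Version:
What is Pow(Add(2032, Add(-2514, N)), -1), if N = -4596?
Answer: Rational(-1, 5078) ≈ -0.00019693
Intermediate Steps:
Pow(Add(2032, Add(-2514, N)), -1) = Pow(Add(2032, Add(-2514, -4596)), -1) = Pow(Add(2032, -7110), -1) = Pow(-5078, -1) = Rational(-1, 5078)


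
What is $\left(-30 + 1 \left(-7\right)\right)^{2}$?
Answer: $1369$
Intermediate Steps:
$\left(-30 + 1 \left(-7\right)\right)^{2} = \left(-30 - 7\right)^{2} = \left(-37\right)^{2} = 1369$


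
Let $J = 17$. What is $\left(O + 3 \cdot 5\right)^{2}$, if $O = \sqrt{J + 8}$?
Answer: $400$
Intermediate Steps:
$O = 5$ ($O = \sqrt{17 + 8} = \sqrt{25} = 5$)
$\left(O + 3 \cdot 5\right)^{2} = \left(5 + 3 \cdot 5\right)^{2} = \left(5 + 15\right)^{2} = 20^{2} = 400$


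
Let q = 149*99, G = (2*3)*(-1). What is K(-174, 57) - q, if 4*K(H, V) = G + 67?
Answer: -58943/4 ≈ -14736.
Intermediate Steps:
G = -6 (G = 6*(-1) = -6)
q = 14751
K(H, V) = 61/4 (K(H, V) = (-6 + 67)/4 = (¼)*61 = 61/4)
K(-174, 57) - q = 61/4 - 1*14751 = 61/4 - 14751 = -58943/4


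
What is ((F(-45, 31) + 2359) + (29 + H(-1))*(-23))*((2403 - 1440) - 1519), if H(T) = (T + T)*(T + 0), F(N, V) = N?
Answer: -890156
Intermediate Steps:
H(T) = 2*T² (H(T) = (2*T)*T = 2*T²)
((F(-45, 31) + 2359) + (29 + H(-1))*(-23))*((2403 - 1440) - 1519) = ((-45 + 2359) + (29 + 2*(-1)²)*(-23))*((2403 - 1440) - 1519) = (2314 + (29 + 2*1)*(-23))*(963 - 1519) = (2314 + (29 + 2)*(-23))*(-556) = (2314 + 31*(-23))*(-556) = (2314 - 713)*(-556) = 1601*(-556) = -890156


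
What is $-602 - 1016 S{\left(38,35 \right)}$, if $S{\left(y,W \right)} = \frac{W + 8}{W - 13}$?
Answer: $- \frac{28466}{11} \approx -2587.8$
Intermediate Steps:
$S{\left(y,W \right)} = \frac{8 + W}{-13 + W}$
$-602 - 1016 S{\left(38,35 \right)} = -602 - 1016 \frac{8 + 35}{-13 + 35} = -602 - 1016 \cdot \frac{1}{22} \cdot 43 = -602 - \frac{21844}{11} = - \frac{28466}{11}$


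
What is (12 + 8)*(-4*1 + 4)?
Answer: 0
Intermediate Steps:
(12 + 8)*(-4*1 + 4) = 20*(-4 + 4) = 20*0 = 0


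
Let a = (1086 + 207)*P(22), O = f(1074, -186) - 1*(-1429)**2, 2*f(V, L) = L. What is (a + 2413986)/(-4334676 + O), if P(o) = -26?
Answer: -1190184/3188405 ≈ -0.37329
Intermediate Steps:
f(V, L) = L/2
O = -2042134 (O = (1/2)*(-186) - 1*(-1429)**2 = -93 - 1*2042041 = -93 - 2042041 = -2042134)
a = -33618 (a = (1086 + 207)*(-26) = 1293*(-26) = -33618)
(a + 2413986)/(-4334676 + O) = (-33618 + 2413986)/(-4334676 - 2042134) = 2380368/(-6376810) = 2380368*(-1/6376810) = -1190184/3188405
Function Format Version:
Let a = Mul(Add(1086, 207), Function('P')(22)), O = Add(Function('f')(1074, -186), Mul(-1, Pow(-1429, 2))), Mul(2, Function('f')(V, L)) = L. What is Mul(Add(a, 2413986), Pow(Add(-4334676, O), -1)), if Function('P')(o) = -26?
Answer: Rational(-1190184, 3188405) ≈ -0.37329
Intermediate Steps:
Function('f')(V, L) = Mul(Rational(1, 2), L)
O = -2042134 (O = Add(Mul(Rational(1, 2), -186), Mul(-1, Pow(-1429, 2))) = Add(-93, Mul(-1, 2042041)) = Add(-93, -2042041) = -2042134)
a = -33618 (a = Mul(Add(1086, 207), -26) = Mul(1293, -26) = -33618)
Mul(Add(a, 2413986), Pow(Add(-4334676, O), -1)) = Mul(Add(-33618, 2413986), Pow(Add(-4334676, -2042134), -1)) = Mul(2380368, Pow(-6376810, -1)) = Mul(2380368, Rational(-1, 6376810)) = Rational(-1190184, 3188405)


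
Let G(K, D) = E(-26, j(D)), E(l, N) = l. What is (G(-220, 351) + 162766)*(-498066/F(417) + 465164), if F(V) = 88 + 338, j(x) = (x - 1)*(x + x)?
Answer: 5361246834420/71 ≈ 7.5511e+10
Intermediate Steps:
j(x) = 2*x*(-1 + x) (j(x) = (-1 + x)*(2*x) = 2*x*(-1 + x))
F(V) = 426
G(K, D) = -26
(G(-220, 351) + 162766)*(-498066/F(417) + 465164) = (-26 + 162766)*(-498066/426 + 465164) = 162740*(-498066*1/426 + 465164) = 162740*(-83011/71 + 465164) = 162740*(32943633/71) = 5361246834420/71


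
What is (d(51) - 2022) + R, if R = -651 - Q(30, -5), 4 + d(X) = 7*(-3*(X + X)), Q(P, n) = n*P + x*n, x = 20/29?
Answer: -135301/29 ≈ -4665.6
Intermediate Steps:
x = 20/29 (x = 20*(1/29) = 20/29 ≈ 0.68966)
Q(P, n) = 20*n/29 + P*n (Q(P, n) = n*P + 20*n/29 = P*n + 20*n/29 = 20*n/29 + P*n)
d(X) = -4 - 42*X (d(X) = -4 + 7*(-3*(X + X)) = -4 + 7*(-6*X) = -4 - 42*X)
R = -14429/29 (R = -651 - (-5)*(20 + 29*30)/29 = -651 - (-5)*(20 + 870)/29 = -651 - (-5)*890/29 = -651 - 1*(-4450/29) = -651 + 4450/29 = -14429/29 ≈ -497.55)
(d(51) - 2022) + R = ((-4 - 42*51) - 2022) - 14429/29 = ((-4 - 2142) - 2022) - 14429/29 = (-2146 - 2022) - 14429/29 = -4168 - 14429/29 = -135301/29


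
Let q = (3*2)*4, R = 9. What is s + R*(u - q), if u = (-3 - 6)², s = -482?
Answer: 31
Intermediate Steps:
u = 81 (u = (-9)² = 81)
q = 24 (q = 6*4 = 24)
s + R*(u - q) = -482 + 9*(81 - 1*24) = -482 + 9*(81 - 24) = -482 + 9*57 = -482 + 513 = 31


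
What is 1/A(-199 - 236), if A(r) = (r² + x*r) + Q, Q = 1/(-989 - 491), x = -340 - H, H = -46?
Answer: 1480/469330199 ≈ 3.1534e-6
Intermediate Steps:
x = -294 (x = -340 - 1*(-46) = -340 + 46 = -294)
Q = -1/1480 (Q = 1/(-1480) = -1/1480 ≈ -0.00067568)
A(r) = -1/1480 + r² - 294*r (A(r) = (r² - 294*r) - 1/1480 = -1/1480 + r² - 294*r)
1/A(-199 - 236) = 1/(-1/1480 + (-199 - 236)² - 294*(-199 - 236)) = 1/(-1/1480 + (-435)² - 294*(-435)) = 1/(-1/1480 + 189225 + 127890) = 1/(469330199/1480) = 1480/469330199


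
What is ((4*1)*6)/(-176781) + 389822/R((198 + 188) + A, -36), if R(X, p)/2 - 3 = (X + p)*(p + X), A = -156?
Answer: 11485219385/2217953353 ≈ 5.1783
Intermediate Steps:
R(X, p) = 6 + 2*(X + p)**2 (R(X, p) = 6 + 2*((X + p)*(p + X)) = 6 + 2*((X + p)*(X + p)) = 6 + 2*(X + p)**2)
((4*1)*6)/(-176781) + 389822/R((198 + 188) + A, -36) = ((4*1)*6)/(-176781) + 389822/(6 + 2*(((198 + 188) - 156) - 36)**2) = (4*6)*(-1/176781) + 389822/(6 + 2*((386 - 156) - 36)**2) = 24*(-1/176781) + 389822/(6 + 2*(230 - 36)**2) = -8/58927 + 389822/(6 + 2*194**2) = -8/58927 + 389822/(6 + 2*37636) = -8/58927 + 389822/(6 + 75272) = -8/58927 + 389822/75278 = -8/58927 + 389822*(1/75278) = -8/58927 + 194911/37639 = 11485219385/2217953353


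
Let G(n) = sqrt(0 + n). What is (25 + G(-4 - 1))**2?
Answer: (25 + I*sqrt(5))**2 ≈ 620.0 + 111.8*I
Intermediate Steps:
G(n) = sqrt(n)
(25 + G(-4 - 1))**2 = (25 + sqrt(-4 - 1))**2 = (25 + sqrt(-5))**2 = (25 + I*sqrt(5))**2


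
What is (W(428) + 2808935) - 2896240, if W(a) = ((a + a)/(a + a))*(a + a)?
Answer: -86449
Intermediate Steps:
W(a) = 2*a (W(a) = ((2*a)/((2*a)))*(2*a) = ((2*a)*(1/(2*a)))*(2*a) = 1*(2*a) = 2*a)
(W(428) + 2808935) - 2896240 = (2*428 + 2808935) - 2896240 = (856 + 2808935) - 2896240 = 2809791 - 2896240 = -86449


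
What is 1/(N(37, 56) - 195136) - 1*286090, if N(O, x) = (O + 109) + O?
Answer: -55774103771/194953 ≈ -2.8609e+5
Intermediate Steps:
N(O, x) = 109 + 2*O (N(O, x) = (109 + O) + O = 109 + 2*O)
1/(N(37, 56) - 195136) - 1*286090 = 1/((109 + 2*37) - 195136) - 1*286090 = 1/((109 + 74) - 195136) - 286090 = 1/(183 - 195136) - 286090 = 1/(-194953) - 286090 = -1/194953 - 286090 = -55774103771/194953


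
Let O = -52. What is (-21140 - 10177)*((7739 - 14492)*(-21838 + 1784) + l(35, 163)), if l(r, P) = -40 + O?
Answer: -4241091258690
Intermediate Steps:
l(r, P) = -92 (l(r, P) = -40 - 52 = -92)
(-21140 - 10177)*((7739 - 14492)*(-21838 + 1784) + l(35, 163)) = (-21140 - 10177)*((7739 - 14492)*(-21838 + 1784) - 92) = -31317*(-6753*(-20054) - 92) = -31317*(135424662 - 92) = -31317*135424570 = -4241091258690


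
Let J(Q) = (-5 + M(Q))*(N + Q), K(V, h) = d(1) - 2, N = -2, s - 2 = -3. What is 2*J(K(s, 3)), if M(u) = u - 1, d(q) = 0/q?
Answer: 64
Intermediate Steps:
s = -1 (s = 2 - 3 = -1)
d(q) = 0
M(u) = -1 + u
K(V, h) = -2 (K(V, h) = 0 - 2 = -2)
J(Q) = (-6 + Q)*(-2 + Q) (J(Q) = (-5 + (-1 + Q))*(-2 + Q) = (-6 + Q)*(-2 + Q))
2*J(K(s, 3)) = 2*(12 + (-2)² - 8*(-2)) = 2*(12 + 4 + 16) = 2*32 = 64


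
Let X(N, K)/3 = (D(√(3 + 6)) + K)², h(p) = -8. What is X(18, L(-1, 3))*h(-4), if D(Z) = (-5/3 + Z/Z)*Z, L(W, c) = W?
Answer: -216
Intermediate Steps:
D(Z) = -2*Z/3 (D(Z) = (-5*⅓ + 1)*Z = (-5/3 + 1)*Z = -2*Z/3)
X(N, K) = 3*(-2 + K)² (X(N, K) = 3*(-2*√(3 + 6)/3 + K)² = 3*(-2*√9/3 + K)² = 3*(-⅔*3 + K)² = 3*(-2 + K)²)
X(18, L(-1, 3))*h(-4) = (3*(-2 - 1)²)*(-8) = (3*(-3)²)*(-8) = (3*9)*(-8) = 27*(-8) = -216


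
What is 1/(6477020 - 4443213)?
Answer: 1/2033807 ≈ 4.9169e-7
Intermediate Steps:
1/(6477020 - 4443213) = 1/2033807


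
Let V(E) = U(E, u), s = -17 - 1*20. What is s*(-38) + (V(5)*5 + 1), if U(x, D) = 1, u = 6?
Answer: 1412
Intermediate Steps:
s = -37 (s = -17 - 20 = -37)
V(E) = 1
s*(-38) + (V(5)*5 + 1) = -37*(-38) + (1*5 + 1) = 1406 + (5 + 1) = 1406 + 6 = 1412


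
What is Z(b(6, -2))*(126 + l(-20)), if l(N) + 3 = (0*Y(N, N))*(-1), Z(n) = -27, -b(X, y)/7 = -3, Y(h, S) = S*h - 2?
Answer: -3321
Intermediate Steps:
Y(h, S) = -2 + S*h
b(X, y) = 21 (b(X, y) = -7*(-3) = 21)
l(N) = -3 (l(N) = -3 + (0*(-2 + N*N))*(-1) = -3 + (0*(-2 + N²))*(-1) = -3 + 0*(-1) = -3 + 0 = -3)
Z(b(6, -2))*(126 + l(-20)) = -27*(126 - 3) = -27*123 = -3321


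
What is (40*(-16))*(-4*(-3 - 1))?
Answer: -10240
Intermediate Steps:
(40*(-16))*(-4*(-3 - 1)) = -(-2560)*(-4) = -640*16 = -10240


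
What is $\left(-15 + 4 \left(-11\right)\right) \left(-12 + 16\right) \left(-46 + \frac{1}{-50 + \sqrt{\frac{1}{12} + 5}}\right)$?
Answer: $\frac{325159384}{29939} + \frac{472 \sqrt{183}}{29939} \approx 10861.0$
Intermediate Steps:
$\left(-15 + 4 \left(-11\right)\right) \left(-12 + 16\right) \left(-46 + \frac{1}{-50 + \sqrt{\frac{1}{12} + 5}}\right) = \left(-15 - 44\right) 4 \left(-46 + \frac{1}{-50 + \sqrt{\frac{1}{12} + 5}}\right) = \left(-59\right) 4 \left(-46 + \frac{1}{-50 + \sqrt{\frac{61}{12}}}\right) = - 236 \left(-46 + \frac{1}{-50 + \frac{\sqrt{183}}{6}}\right) = 10856 - \frac{236}{-50 + \frac{\sqrt{183}}{6}}$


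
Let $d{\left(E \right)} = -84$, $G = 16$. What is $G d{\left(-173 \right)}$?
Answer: $-1344$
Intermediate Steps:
$G d{\left(-173 \right)} = 16 \left(-84\right) = -1344$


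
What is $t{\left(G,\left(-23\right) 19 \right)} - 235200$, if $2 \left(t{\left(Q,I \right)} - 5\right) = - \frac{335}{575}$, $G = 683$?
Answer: $- \frac{54094917}{230} \approx -2.352 \cdot 10^{5}$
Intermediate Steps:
$t{\left(Q,I \right)} = \frac{1083}{230}$ ($t{\left(Q,I \right)} = 5 + \frac{\left(-335\right) \frac{1}{575}}{2} = 5 + \frac{1}{2} \left(- \frac{67}{115}\right) = 5 - \frac{67}{230} = \frac{1083}{230}$)
$t{\left(G,\left(-23\right) 19 \right)} - 235200 = \frac{1083}{230} - 235200 = - \frac{54094917}{230}$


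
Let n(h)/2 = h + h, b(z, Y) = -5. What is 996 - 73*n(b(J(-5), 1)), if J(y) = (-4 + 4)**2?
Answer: 2456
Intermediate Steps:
J(y) = 0 (J(y) = 0**2 = 0)
n(h) = 4*h (n(h) = 2*(h + h) = 2*(2*h) = 4*h)
996 - 73*n(b(J(-5), 1)) = 996 - 292*(-5) = 996 - 73*(-20) = 996 + 1460 = 2456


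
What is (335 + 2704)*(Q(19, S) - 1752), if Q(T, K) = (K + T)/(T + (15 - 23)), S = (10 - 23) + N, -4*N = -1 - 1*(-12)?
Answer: -234230925/44 ≈ -5.3234e+6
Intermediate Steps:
N = -11/4 (N = -(-1 - 1*(-12))/4 = -(-1 + 12)/4 = -¼*11 = -11/4 ≈ -2.7500)
S = -63/4 (S = (10 - 23) - 11/4 = -13 - 11/4 = -63/4 ≈ -15.750)
Q(T, K) = (K + T)/(-8 + T) (Q(T, K) = (K + T)/(T - 8) = (K + T)/(-8 + T))
(335 + 2704)*(Q(19, S) - 1752) = (335 + 2704)*((-63/4 + 19)/(-8 + 19) - 1752) = 3039*((13/4)/11 - 1752) = 3039*((1/11)*(13/4) - 1752) = 3039*(13/44 - 1752) = 3039*(-77075/44) = -234230925/44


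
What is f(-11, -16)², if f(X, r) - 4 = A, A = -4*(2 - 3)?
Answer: 64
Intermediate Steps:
A = 4 (A = -4*(-1) = 4)
f(X, r) = 8 (f(X, r) = 4 + 4 = 8)
f(-11, -16)² = 8² = 64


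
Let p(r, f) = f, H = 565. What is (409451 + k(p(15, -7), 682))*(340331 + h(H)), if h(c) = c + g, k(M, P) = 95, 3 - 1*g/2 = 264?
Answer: 139398810204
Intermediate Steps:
g = -522 (g = 6 - 2*264 = 6 - 528 = -522)
h(c) = -522 + c (h(c) = c - 522 = -522 + c)
(409451 + k(p(15, -7), 682))*(340331 + h(H)) = (409451 + 95)*(340331 + (-522 + 565)) = 409546*(340331 + 43) = 409546*340374 = 139398810204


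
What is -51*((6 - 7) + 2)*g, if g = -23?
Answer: 1173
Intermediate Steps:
-51*((6 - 7) + 2)*g = -51*((6 - 7) + 2)*(-23) = -51*(-1 + 2)*(-23) = -51*(-23) = 1173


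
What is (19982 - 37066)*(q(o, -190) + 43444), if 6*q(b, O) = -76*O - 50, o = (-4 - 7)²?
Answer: -2349511268/3 ≈ -7.8317e+8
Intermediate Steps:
o = 121 (o = (-11)² = 121)
q(b, O) = -25/3 - 38*O/3 (q(b, O) = (-76*O - 50)/6 = (-50 - 76*O)/6 = -25/3 - 38*O/3)
(19982 - 37066)*(q(o, -190) + 43444) = (19982 - 37066)*((-25/3 - 38/3*(-190)) + 43444) = -17084*((-25/3 + 7220/3) + 43444) = -17084*(7195/3 + 43444) = -17084*137527/3 = -2349511268/3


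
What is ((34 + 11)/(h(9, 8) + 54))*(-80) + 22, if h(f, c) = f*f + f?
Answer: -3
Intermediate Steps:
h(f, c) = f + f² (h(f, c) = f² + f = f + f²)
((34 + 11)/(h(9, 8) + 54))*(-80) + 22 = ((34 + 11)/(9*(1 + 9) + 54))*(-80) + 22 = (45/(9*10 + 54))*(-80) + 22 = (45/(90 + 54))*(-80) + 22 = (45/144)*(-80) + 22 = (45*(1/144))*(-80) + 22 = (5/16)*(-80) + 22 = -25 + 22 = -3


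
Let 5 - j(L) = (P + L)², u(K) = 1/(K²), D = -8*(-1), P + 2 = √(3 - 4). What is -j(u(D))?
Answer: -8447/4096 - 127*I/32 ≈ -2.0623 - 3.9688*I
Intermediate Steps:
P = -2 + I (P = -2 + √(3 - 4) = -2 + √(-1) = -2 + I ≈ -2.0 + 1.0*I)
D = 8
u(K) = K⁻²
j(L) = 5 - (-2 + I + L)² (j(L) = 5 - ((-2 + I) + L)² = 5 - (-2 + I + L)²)
-j(u(D)) = -(5 - (-2 + I + 8⁻²)²) = -(5 - (-2 + I + 1/64)²) = -(5 - (-127/64 + I)²) = -5 + (-127/64 + I)²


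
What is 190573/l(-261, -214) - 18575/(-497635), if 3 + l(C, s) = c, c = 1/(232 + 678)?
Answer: -17260104525375/271609183 ≈ -63548.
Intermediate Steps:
c = 1/910 ≈ 0.0010989
l(C, s) = -2729/910 (l(C, s) = -3 + 1/910 = -2729/910)
190573/l(-261, -214) - 18575/(-497635) = 190573/(-2729/910) - 18575/(-497635) = 190573*(-910/2729) - 18575*(-1/497635) = -173421430/2729 + 3715/99527 = -17260104525375/271609183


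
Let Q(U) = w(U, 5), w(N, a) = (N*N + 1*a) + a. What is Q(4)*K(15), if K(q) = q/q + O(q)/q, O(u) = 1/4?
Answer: 793/30 ≈ 26.433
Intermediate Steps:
w(N, a) = N**2 + 2*a (w(N, a) = (N**2 + a) + a = (a + N**2) + a = N**2 + 2*a)
Q(U) = 10 + U**2 (Q(U) = U**2 + 2*5 = U**2 + 10 = 10 + U**2)
O(u) = 1/4
K(q) = 1 + 1/(4*q) (K(q) = q/q + 1/(4*q) = 1 + 1/(4*q))
Q(4)*K(15) = (10 + 4**2)*((1/4 + 15)/15) = (10 + 16)*((1/15)*(61/4)) = 26*(61/60) = 793/30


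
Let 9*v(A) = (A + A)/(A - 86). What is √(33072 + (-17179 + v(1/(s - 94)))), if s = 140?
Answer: √2237388322015/11865 ≈ 126.07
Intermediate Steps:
v(A) = 2*A/(9*(-86 + A)) (v(A) = ((A + A)/(A - 86))/9 = ((2*A)/(-86 + A))/9 = (2*A/(-86 + A))/9 = 2*A/(9*(-86 + A)))
√(33072 + (-17179 + v(1/(s - 94)))) = √(33072 + (-17179 + 2/(9*(140 - 94)*(-86 + 1/(140 - 94))))) = √(33072 + (-17179 + (2/9)/(46*(-86 + 1/46)))) = √(33072 + (-17179 + (2/9)*(1/46)/(-86 + 1/46))) = √(33072 + (-17179 + (2/9)*(1/46)/(-3955/46))) = √(33072 + (-17179 + (2/9)*(1/46)*(-46/3955))) = √(33072 + (-17179 - 2/35595)) = √(33072 - 611486507/35595) = √(565711333/35595) = √2237388322015/11865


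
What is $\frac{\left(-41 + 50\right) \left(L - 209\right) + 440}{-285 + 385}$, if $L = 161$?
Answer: $\frac{2}{25} \approx 0.08$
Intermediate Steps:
$\frac{\left(-41 + 50\right) \left(L - 209\right) + 440}{-285 + 385} = \frac{\left(-41 + 50\right) \left(161 - 209\right) + 440}{-285 + 385} = \frac{9 \left(-48\right) + 440}{100} = \left(-432 + 440\right) \frac{1}{100} = 8 \cdot \frac{1}{100} = \frac{2}{25}$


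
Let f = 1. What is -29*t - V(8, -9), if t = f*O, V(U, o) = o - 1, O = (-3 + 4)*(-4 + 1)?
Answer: 97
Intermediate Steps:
O = -3 (O = 1*(-3) = -3)
V(U, o) = -1 + o
t = -3 (t = 1*(-3) = -3)
-29*t - V(8, -9) = -29*(-3) - (-1 - 9) = 87 - 1*(-10) = 87 + 10 = 97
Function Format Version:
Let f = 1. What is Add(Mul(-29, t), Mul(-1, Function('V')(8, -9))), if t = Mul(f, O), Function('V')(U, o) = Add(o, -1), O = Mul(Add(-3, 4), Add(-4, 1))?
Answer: 97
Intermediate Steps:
O = -3 (O = Mul(1, -3) = -3)
Function('V')(U, o) = Add(-1, o)
t = -3 (t = Mul(1, -3) = -3)
Add(Mul(-29, t), Mul(-1, Function('V')(8, -9))) = Add(Mul(-29, -3), Mul(-1, Add(-1, -9))) = Add(87, Mul(-1, -10)) = Add(87, 10) = 97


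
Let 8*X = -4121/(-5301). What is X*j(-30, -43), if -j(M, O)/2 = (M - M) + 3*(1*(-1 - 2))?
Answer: 4121/2356 ≈ 1.7492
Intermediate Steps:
j(M, O) = 18 (j(M, O) = -2*((M - M) + 3*(1*(-1 - 2))) = -2*(0 + 3*(1*(-3))) = -2*(0 + 3*(-3)) = -2*(0 - 9) = -2*(-9) = 18)
X = 4121/42408 (X = (-4121/(-5301))/8 = (-4121*(-1/5301))/8 = (⅛)*(4121/5301) = 4121/42408 ≈ 0.097175)
X*j(-30, -43) = (4121/42408)*18 = 4121/2356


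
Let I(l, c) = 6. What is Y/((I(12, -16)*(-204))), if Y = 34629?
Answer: -679/24 ≈ -28.292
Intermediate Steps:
Y/((I(12, -16)*(-204))) = 34629/((6*(-204))) = 34629/(-1224) = 34629*(-1/1224) = -679/24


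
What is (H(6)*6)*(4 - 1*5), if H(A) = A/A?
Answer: -6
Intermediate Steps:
H(A) = 1
(H(6)*6)*(4 - 1*5) = (1*6)*(4 - 1*5) = 6*(4 - 5) = 6*(-1) = -6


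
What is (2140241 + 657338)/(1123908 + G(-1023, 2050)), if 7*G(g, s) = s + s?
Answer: 19583053/7871456 ≈ 2.4879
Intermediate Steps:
G(g, s) = 2*s/7 (G(g, s) = (s + s)/7 = (2*s)/7 = 2*s/7)
(2140241 + 657338)/(1123908 + G(-1023, 2050)) = (2140241 + 657338)/(1123908 + (2/7)*2050) = 2797579/(1123908 + 4100/7) = 2797579/(7871456/7) = 2797579*(7/7871456) = 19583053/7871456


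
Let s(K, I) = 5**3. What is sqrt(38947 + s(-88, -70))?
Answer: 4*sqrt(2442) ≈ 197.67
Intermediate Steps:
s(K, I) = 125
sqrt(38947 + s(-88, -70)) = sqrt(38947 + 125) = sqrt(39072) = 4*sqrt(2442)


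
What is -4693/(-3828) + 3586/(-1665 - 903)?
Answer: -5818/34133 ≈ -0.17045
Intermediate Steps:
-4693/(-3828) + 3586/(-1665 - 903) = -4693*(-1/3828) + 3586/(-2568) = 4693/3828 + 3586*(-1/2568) = 4693/3828 - 1793/1284 = -5818/34133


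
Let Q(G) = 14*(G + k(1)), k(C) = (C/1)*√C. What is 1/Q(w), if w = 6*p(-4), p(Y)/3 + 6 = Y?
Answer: -1/2506 ≈ -0.00039904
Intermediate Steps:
p(Y) = -18 + 3*Y
w = -180 (w = 6*(-18 + 3*(-4)) = 6*(-18 - 12) = 6*(-30) = -180)
k(C) = C^(3/2) (k(C) = (C*1)*√C = C*√C = C^(3/2))
Q(G) = 14 + 14*G (Q(G) = 14*(G + 1^(3/2)) = 14*(G + 1) = 14*(1 + G) = 14 + 14*G)
1/Q(w) = 1/(14 + 14*(-180)) = 1/(14 - 2520) = 1/(-2506) = -1/2506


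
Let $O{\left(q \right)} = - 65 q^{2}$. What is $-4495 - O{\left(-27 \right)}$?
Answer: $42890$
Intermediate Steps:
$-4495 - O{\left(-27 \right)} = -4495 - - 65 \left(-27\right)^{2} = -4495 - \left(-65\right) 729 = -4495 - -47385 = -4495 + 47385 = 42890$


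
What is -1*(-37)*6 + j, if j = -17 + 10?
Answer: 215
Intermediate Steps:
j = -7
-1*(-37)*6 + j = -1*(-37)*6 - 7 = 37*6 - 7 = 222 - 7 = 215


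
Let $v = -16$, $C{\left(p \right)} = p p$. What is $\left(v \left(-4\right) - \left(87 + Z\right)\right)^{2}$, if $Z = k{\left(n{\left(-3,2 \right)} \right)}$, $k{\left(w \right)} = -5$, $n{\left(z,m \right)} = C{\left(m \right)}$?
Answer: $324$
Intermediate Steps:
$C{\left(p \right)} = p^{2}$
$n{\left(z,m \right)} = m^{2}$
$Z = -5$
$\left(v \left(-4\right) - \left(87 + Z\right)\right)^{2} = \left(\left(-16\right) \left(-4\right) - 82\right)^{2} = \left(64 + \left(-87 + 5\right)\right)^{2} = \left(64 - 82\right)^{2} = \left(-18\right)^{2} = 324$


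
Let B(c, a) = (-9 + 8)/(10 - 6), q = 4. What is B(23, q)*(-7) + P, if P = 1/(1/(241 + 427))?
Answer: 2679/4 ≈ 669.75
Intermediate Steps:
B(c, a) = -¼ (B(c, a) = -1/4 = -1*¼ = -¼)
P = 668 (P = 1/(1/668) = 668)
B(23, q)*(-7) + P = -¼*(-7) + 668 = 7/4 + 668 = 2679/4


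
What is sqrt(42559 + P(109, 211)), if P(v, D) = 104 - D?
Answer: 2*sqrt(10613) ≈ 206.04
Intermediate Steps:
sqrt(42559 + P(109, 211)) = sqrt(42559 + (104 - 1*211)) = sqrt(42559 + (104 - 211)) = sqrt(42559 - 107) = sqrt(42452) = 2*sqrt(10613)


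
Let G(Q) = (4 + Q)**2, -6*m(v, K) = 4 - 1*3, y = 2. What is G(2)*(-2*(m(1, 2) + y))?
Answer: -132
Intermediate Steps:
m(v, K) = -1/6 (m(v, K) = -(4 - 1*3)/6 = -(4 - 3)/6 = -1/6*1 = -1/6)
G(2)*(-2*(m(1, 2) + y)) = (4 + 2)**2*(-2*(-1/6 + 2)) = 6**2*(-2*11/6) = 36*(-11/3) = -132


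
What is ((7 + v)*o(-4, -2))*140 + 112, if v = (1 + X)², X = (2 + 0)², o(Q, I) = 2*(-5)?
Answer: -44688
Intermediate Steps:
o(Q, I) = -10
X = 4 (X = 2² = 4)
v = 25 (v = (1 + 4)² = 5² = 25)
((7 + v)*o(-4, -2))*140 + 112 = ((7 + 25)*(-10))*140 + 112 = (32*(-10))*140 + 112 = -320*140 + 112 = -44800 + 112 = -44688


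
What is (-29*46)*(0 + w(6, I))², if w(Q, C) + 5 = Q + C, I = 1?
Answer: -5336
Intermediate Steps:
w(Q, C) = -5 + C + Q (w(Q, C) = -5 + (Q + C) = -5 + (C + Q) = -5 + C + Q)
(-29*46)*(0 + w(6, I))² = (-29*46)*(0 + (-5 + 1 + 6))² = -1334*(0 + 2)² = -1334*2² = -1334*4 = -5336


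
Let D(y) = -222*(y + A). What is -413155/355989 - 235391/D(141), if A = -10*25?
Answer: -31264710463/2871407274 ≈ -10.888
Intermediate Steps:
A = -250
D(y) = 55500 - 222*y (D(y) = -222*(y - 250) = -222*(-250 + y) = 55500 - 222*y)
-413155/355989 - 235391/D(141) = -413155/355989 - 235391/(55500 - 222*141) = -413155*1/355989 - 235391/(55500 - 31302) = -413155/355989 - 235391/24198 = -31264710463/2871407274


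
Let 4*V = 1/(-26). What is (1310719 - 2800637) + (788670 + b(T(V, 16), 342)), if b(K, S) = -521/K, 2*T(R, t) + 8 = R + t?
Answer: -582845456/831 ≈ -7.0138e+5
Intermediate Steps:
V = -1/104 (V = (¼)/(-26) = (¼)*(-1/26) = -1/104 ≈ -0.0096154)
T(R, t) = -4 + R/2 + t/2 (T(R, t) = -4 + (R + t)/2 = -4 + (R/2 + t/2) = -4 + R/2 + t/2)
(1310719 - 2800637) + (788670 + b(T(V, 16), 342)) = (1310719 - 2800637) + (788670 - 521/(-4 + (½)*(-1/104) + (½)*16)) = -1489918 + (788670 - 521/(-4 - 1/208 + 8)) = -1489918 + (788670 - 521/831/208) = -1489918 + (788670 - 521*208/831) = -1489918 + (788670 - 108368/831) = -1489918 + 655276402/831 = -582845456/831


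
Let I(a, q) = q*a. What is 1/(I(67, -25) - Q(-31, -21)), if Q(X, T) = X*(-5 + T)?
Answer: -1/2481 ≈ -0.00040306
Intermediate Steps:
I(a, q) = a*q
1/(I(67, -25) - Q(-31, -21)) = 1/(67*(-25) - (-31)*(-5 - 21)) = 1/(-1675 - (-31)*(-26)) = 1/(-1675 - 1*806) = 1/(-1675 - 806) = 1/(-2481) = -1/2481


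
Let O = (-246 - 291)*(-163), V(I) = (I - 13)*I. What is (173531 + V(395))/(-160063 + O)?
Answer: -324421/72532 ≈ -4.4728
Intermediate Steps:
V(I) = I*(-13 + I) (V(I) = (-13 + I)*I = I*(-13 + I))
O = 87531 (O = -537*(-163) = 87531)
(173531 + V(395))/(-160063 + O) = (173531 + 395*(-13 + 395))/(-160063 + 87531) = (173531 + 395*382)/(-72532) = (173531 + 150890)*(-1/72532) = 324421*(-1/72532) = -324421/72532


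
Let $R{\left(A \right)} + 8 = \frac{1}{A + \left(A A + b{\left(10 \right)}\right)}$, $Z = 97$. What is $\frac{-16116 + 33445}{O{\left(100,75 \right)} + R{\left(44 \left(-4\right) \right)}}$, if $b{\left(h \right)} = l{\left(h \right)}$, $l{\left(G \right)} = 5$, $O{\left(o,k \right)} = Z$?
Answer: $\frac{533819845}{2741646} \approx 194.71$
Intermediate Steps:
$O{\left(o,k \right)} = 97$
$b{\left(h \right)} = 5$
$R{\left(A \right)} = -8 + \frac{1}{5 + A + A^{2}}$ ($R{\left(A \right)} = -8 + \frac{1}{A + \left(A A + 5\right)} = -8 + \frac{1}{A + \left(A^{2} + 5\right)} = -8 + \frac{1}{A + \left(5 + A^{2}\right)} = -8 + \frac{1}{5 + A + A^{2}}$)
$\frac{-16116 + 33445}{O{\left(100,75 \right)} + R{\left(44 \left(-4\right) \right)}} = \frac{-16116 + 33445}{97 + \frac{-39 - 8 \cdot 44 \left(-4\right) - 8 \left(44 \left(-4\right)\right)^{2}}{5 + 44 \left(-4\right) + \left(44 \left(-4\right)\right)^{2}}} = \frac{17329}{97 + \frac{-39 - -1408 - 8 \left(-176\right)^{2}}{5 - 176 + \left(-176\right)^{2}}} = \frac{17329}{97 + \frac{-39 + 1408 - 247808}{5 - 176 + 30976}} = \frac{17329}{97 + \frac{-39 + 1408 - 247808}{30805}} = \frac{17329}{97 + \frac{1}{30805} \left(-246439\right)} = \frac{17329}{97 - \frac{246439}{30805}} = \frac{17329}{\frac{2741646}{30805}} = 17329 \cdot \frac{30805}{2741646} = \frac{533819845}{2741646}$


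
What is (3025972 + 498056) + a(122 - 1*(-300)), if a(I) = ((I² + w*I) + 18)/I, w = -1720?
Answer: 743296039/211 ≈ 3.5227e+6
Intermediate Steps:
a(I) = (18 + I² - 1720*I)/I (a(I) = ((I² - 1720*I) + 18)/I = (18 + I² - 1720*I)/I)
(3025972 + 498056) + a(122 - 1*(-300)) = (3025972 + 498056) + (-1720 + (122 - 1*(-300)) + 18/(122 - 1*(-300))) = 3524028 + (-1720 + (122 + 300) + 18/(122 + 300)) = 3524028 + (-1720 + 422 + 18/422) = 3524028 + (-1720 + 422 + 18*(1/422)) = 3524028 + (-1720 + 422 + 9/211) = 3524028 - 273869/211 = 743296039/211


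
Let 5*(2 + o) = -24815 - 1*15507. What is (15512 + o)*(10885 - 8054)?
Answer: 105392468/5 ≈ 2.1078e+7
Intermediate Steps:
o = -40332/5 (o = -2 + (-24815 - 1*15507)/5 = -2 + (-24815 - 15507)/5 = -2 + (⅕)*(-40322) = -2 - 40322/5 = -40332/5 ≈ -8066.4)
(15512 + o)*(10885 - 8054) = (15512 - 40332/5)*(10885 - 8054) = (37228/5)*2831 = 105392468/5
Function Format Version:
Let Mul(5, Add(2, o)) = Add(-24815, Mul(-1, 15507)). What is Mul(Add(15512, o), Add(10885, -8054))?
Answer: Rational(105392468, 5) ≈ 2.1078e+7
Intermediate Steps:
o = Rational(-40332, 5) (o = Add(-2, Mul(Rational(1, 5), Add(-24815, Mul(-1, 15507)))) = Add(-2, Mul(Rational(1, 5), Add(-24815, -15507))) = Add(-2, Mul(Rational(1, 5), -40322)) = Add(-2, Rational(-40322, 5)) = Rational(-40332, 5) ≈ -8066.4)
Mul(Add(15512, o), Add(10885, -8054)) = Mul(Add(15512, Rational(-40332, 5)), Add(10885, -8054)) = Mul(Rational(37228, 5), 2831) = Rational(105392468, 5)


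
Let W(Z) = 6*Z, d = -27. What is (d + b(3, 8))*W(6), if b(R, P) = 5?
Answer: -792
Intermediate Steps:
(d + b(3, 8))*W(6) = (-27 + 5)*(6*6) = -22*36 = -792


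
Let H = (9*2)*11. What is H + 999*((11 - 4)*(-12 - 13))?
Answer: -174627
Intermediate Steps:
H = 198 (H = 18*11 = 198)
H + 999*((11 - 4)*(-12 - 13)) = 198 + 999*((11 - 4)*(-12 - 13)) = 198 + 999*(7*(-25)) = 198 + 999*(-175) = 198 - 174825 = -174627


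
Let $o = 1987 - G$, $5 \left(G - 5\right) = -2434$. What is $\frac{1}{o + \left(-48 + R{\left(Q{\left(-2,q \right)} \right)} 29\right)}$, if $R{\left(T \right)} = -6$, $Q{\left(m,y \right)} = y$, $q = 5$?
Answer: $\frac{5}{11234} \approx 0.00044508$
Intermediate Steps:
$G = - \frac{2409}{5}$ ($G = 5 + \frac{1}{5} \left(-2434\right) = 5 - \frac{2434}{5} = - \frac{2409}{5} \approx -481.8$)
$o = \frac{12344}{5}$ ($o = 1987 - - \frac{2409}{5} = 1987 + \frac{2409}{5} = \frac{12344}{5} \approx 2468.8$)
$\frac{1}{o + \left(-48 + R{\left(Q{\left(-2,q \right)} \right)} 29\right)} = \frac{1}{\frac{12344}{5} - 222} = \frac{1}{\frac{11234}{5}} = \frac{5}{11234}$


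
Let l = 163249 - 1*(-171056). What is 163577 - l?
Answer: -170728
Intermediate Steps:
l = 334305 (l = 163249 + 171056 = 334305)
163577 - l = 163577 - 1*334305 = 163577 - 334305 = -170728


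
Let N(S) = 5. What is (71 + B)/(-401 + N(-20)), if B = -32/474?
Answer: -16811/93852 ≈ -0.17912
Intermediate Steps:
B = -16/237 (B = -32*1/474 = -16/237 ≈ -0.067511)
(71 + B)/(-401 + N(-20)) = (71 - 16/237)/(-401 + 5) = (16811/237)/(-396) = (16811/237)*(-1/396) = -16811/93852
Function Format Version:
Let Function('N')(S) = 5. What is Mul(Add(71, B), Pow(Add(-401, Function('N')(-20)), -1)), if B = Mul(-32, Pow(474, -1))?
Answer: Rational(-16811, 93852) ≈ -0.17912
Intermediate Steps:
B = Rational(-16, 237) (B = Mul(-32, Rational(1, 474)) = Rational(-16, 237) ≈ -0.067511)
Mul(Add(71, B), Pow(Add(-401, Function('N')(-20)), -1)) = Mul(Add(71, Rational(-16, 237)), Pow(Add(-401, 5), -1)) = Mul(Rational(16811, 237), Pow(-396, -1)) = Mul(Rational(16811, 237), Rational(-1, 396)) = Rational(-16811, 93852)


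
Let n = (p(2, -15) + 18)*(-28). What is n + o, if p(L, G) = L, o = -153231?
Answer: -153791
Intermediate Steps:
n = -560 (n = (2 + 18)*(-28) = 20*(-28) = -560)
n + o = -560 - 153231 = -153791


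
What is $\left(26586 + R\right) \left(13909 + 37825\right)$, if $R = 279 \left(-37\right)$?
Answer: $841350042$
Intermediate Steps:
$R = -10323$
$\left(26586 + R\right) \left(13909 + 37825\right) = \left(26586 - 10323\right) \left(13909 + 37825\right) = 16263 \cdot 51734 = 841350042$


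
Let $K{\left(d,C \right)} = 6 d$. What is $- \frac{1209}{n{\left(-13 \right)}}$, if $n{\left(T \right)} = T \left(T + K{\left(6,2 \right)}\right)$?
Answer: $\frac{93}{23} \approx 4.0435$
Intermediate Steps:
$n{\left(T \right)} = T \left(36 + T\right)$ ($n{\left(T \right)} = T \left(T + 6 \cdot 6\right) = T \left(T + 36\right) = T \left(36 + T\right)$)
$- \frac{1209}{n{\left(-13 \right)}} = - \frac{1209}{\left(-13\right) \left(36 - 13\right)} = - \frac{1209}{\left(-13\right) 23} = - \frac{1209}{-299} = \left(-1209\right) \left(- \frac{1}{299}\right) = \frac{93}{23}$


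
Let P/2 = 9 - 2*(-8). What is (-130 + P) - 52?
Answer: -132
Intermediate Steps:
P = 50 (P = 2*(9 - 2*(-8)) = 2*(9 + 16) = 2*25 = 50)
(-130 + P) - 52 = (-130 + 50) - 52 = -80 - 52 = -132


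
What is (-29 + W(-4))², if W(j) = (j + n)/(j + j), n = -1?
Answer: 51529/64 ≈ 805.14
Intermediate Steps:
W(j) = (-1 + j)/(2*j) (W(j) = (j - 1)/(j + j) = (-1 + j)/((2*j)) = (-1 + j)*(1/(2*j)) = (-1 + j)/(2*j))
(-29 + W(-4))² = (-29 + (½)*(-1 - 4)/(-4))² = (-29 + (½)*(-¼)*(-5))² = (-29 + 5/8)² = (-227/8)² = 51529/64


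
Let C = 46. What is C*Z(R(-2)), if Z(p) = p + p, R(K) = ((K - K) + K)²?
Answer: 368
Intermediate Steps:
R(K) = K² (R(K) = (0 + K)² = K²)
Z(p) = 2*p
C*Z(R(-2)) = 46*(2*(-2)²) = 46*(2*4) = 46*8 = 368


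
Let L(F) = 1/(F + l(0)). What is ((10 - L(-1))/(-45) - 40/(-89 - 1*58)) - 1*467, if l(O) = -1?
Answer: -228811/490 ≈ -466.96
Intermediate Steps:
L(F) = 1/(-1 + F) (L(F) = 1/(F - 1) = 1/(-1 + F))
((10 - L(-1))/(-45) - 40/(-89 - 1*58)) - 1*467 = ((10 - 1/(-1 - 1))/(-45) - 40/(-89 - 1*58)) - 1*467 = ((10 - 1/(-2))*(-1/45) - 40/(-89 - 58)) - 467 = ((10 - 1*(-1/2))*(-1/45) - 40/(-147)) - 467 = ((10 + 1/2)*(-1/45) - 40*(-1/147)) - 467 = ((21/2)*(-1/45) + 40/147) - 467 = (-7/30 + 40/147) - 467 = 19/490 - 467 = -228811/490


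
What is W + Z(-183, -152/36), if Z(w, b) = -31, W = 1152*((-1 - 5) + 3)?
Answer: -3487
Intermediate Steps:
W = -3456 (W = 1152*(-6 + 3) = 1152*(-3) = -3456)
W + Z(-183, -152/36) = -3456 - 31 = -3487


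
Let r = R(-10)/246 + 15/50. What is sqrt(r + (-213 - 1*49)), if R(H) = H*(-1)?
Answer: I*sqrt(395864430)/1230 ≈ 16.176*I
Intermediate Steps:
R(H) = -H
r = 419/1230 (r = -1*(-10)/246 + 15/50 = 10*(1/246) + 15*(1/50) = 5/123 + 3/10 = 419/1230 ≈ 0.34065)
sqrt(r + (-213 - 1*49)) = sqrt(419/1230 + (-213 - 1*49)) = sqrt(419/1230 + (-213 - 49)) = sqrt(419/1230 - 262) = sqrt(-321841/1230) = I*sqrt(395864430)/1230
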